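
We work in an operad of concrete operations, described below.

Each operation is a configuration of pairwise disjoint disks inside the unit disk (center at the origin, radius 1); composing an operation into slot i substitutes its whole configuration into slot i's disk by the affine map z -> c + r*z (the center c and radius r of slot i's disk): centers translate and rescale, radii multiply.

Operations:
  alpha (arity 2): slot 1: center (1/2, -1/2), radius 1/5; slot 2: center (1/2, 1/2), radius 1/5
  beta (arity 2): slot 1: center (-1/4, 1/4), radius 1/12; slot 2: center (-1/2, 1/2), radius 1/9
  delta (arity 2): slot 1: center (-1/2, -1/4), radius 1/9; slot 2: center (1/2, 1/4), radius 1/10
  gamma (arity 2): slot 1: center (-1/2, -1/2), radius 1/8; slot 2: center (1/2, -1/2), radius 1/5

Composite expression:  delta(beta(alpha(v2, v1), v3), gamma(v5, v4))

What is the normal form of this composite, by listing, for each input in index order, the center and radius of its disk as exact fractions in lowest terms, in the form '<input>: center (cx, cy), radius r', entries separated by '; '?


Nesting under delta composes maps z -> c + r*z down each v-path.
v2: after 3 affine steps, its disk has center (-113/216, -49/216), radius 1/540
v1: after 3 affine steps, its disk has center (-113/216, -47/216), radius 1/540
v3: after 2 affine steps, its disk has center (-5/9, -7/36), radius 1/81
v5: after 2 affine steps, its disk has center (9/20, 1/5), radius 1/80
v4: after 2 affine steps, its disk has center (11/20, 1/5), radius 1/50

v1: center (-113/216, -47/216), radius 1/540; v2: center (-113/216, -49/216), radius 1/540; v3: center (-5/9, -7/36), radius 1/81; v4: center (11/20, 1/5), radius 1/50; v5: center (9/20, 1/5), radius 1/80


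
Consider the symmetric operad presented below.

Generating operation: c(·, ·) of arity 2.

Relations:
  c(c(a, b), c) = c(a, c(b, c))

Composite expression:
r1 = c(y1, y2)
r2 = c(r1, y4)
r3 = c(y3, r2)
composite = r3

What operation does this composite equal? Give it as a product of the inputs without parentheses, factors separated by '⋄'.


y3 ⋄ y1 ⋄ y2 ⋄ y4

Under associativity of c, the answer is the y's in reading order.
c(y1, y2) reduces to y1 ⋄ y2
c(c(y1, y2), y4) reduces to y1 ⋄ y2 ⋄ y4
c(y3, c(c(y1, y2), y4)) reduces to y3 ⋄ y1 ⋄ y2 ⋄ y4


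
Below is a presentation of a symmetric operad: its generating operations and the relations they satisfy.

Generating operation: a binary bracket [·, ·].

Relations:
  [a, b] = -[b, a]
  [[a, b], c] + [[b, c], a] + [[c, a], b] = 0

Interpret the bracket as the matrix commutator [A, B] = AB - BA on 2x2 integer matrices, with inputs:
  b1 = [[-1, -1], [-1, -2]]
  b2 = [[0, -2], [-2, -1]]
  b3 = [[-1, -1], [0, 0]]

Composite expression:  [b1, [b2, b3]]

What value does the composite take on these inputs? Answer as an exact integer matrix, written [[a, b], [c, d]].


[[-5, -7], [2, 5]]

[b2, b3] = [[-2, -3], [2, 2]]
[b1, [b2, b3]] = [[-5, -7], [2, 5]]


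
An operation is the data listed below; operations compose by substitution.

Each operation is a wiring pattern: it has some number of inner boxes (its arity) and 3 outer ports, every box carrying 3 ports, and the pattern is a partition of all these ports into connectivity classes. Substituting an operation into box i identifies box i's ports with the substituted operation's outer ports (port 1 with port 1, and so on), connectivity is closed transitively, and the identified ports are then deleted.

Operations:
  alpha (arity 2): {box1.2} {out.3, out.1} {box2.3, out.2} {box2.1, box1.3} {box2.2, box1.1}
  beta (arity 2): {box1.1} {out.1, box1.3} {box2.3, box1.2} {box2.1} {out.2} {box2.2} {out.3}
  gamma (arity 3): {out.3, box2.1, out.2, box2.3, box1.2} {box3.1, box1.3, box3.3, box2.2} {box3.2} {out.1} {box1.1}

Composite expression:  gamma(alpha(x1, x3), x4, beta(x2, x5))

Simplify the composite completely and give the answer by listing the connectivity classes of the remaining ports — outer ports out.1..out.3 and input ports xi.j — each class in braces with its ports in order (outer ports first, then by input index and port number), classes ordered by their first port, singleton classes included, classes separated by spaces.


{out.1} {out.2, out.3, x3.3, x4.1, x4.3} {x1.1, x3.2} {x1.2} {x1.3, x3.1} {x2.1} {x2.2, x5.3} {x2.3, x4.2} {x5.1} {x5.2}

Substituting into gamma glues patterns; closure does the rest.
composing alpha on (x1, x3), with out.j its own outer ports: {out.1, out.3} {out.2, x3.3} {x1.1, x3.2} {x1.2} {x1.3, x3.1}
composing beta on (x2, x5), with out.j its own outer ports: {out.1, x2.3} {out.2} {out.3} {x2.1} {x2.2, x5.3} {x5.1} {x5.2}
composing gamma on (x1, x3, x4, x2, x5), with out.j its own outer ports: {out.1} {out.2, out.3, x3.3, x4.1, x4.3} {x1.1, x3.2} {x1.2} {x1.3, x3.1} {x2.1} {x2.2, x5.3} {x2.3, x4.2} {x5.1} {x5.2}


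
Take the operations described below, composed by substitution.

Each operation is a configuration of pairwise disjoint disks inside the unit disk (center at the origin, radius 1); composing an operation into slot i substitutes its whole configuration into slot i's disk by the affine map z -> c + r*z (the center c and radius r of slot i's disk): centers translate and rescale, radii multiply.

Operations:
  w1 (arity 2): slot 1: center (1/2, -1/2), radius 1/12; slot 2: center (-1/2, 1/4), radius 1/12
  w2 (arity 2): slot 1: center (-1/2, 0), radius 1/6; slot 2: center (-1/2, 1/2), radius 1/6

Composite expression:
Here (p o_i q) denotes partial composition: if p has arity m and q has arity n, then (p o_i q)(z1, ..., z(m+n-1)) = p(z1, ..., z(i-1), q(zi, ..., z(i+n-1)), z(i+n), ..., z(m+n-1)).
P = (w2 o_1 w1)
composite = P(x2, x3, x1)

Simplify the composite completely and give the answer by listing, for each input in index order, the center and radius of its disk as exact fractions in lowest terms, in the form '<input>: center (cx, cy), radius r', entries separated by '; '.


x1: center (-1/2, 1/2), radius 1/6; x2: center (-5/12, -1/12), radius 1/72; x3: center (-7/12, 1/24), radius 1/72

Below w2, radii multiply path by path; the x-disk centers shift.
x2 passes through 2 substitutions, ending at center (-5/12, -1/12), radius 1/72
x3 passes through 2 substitutions, ending at center (-7/12, 1/24), radius 1/72
x1 passes through 1 substitution, ending at center (-1/2, 1/2), radius 1/6


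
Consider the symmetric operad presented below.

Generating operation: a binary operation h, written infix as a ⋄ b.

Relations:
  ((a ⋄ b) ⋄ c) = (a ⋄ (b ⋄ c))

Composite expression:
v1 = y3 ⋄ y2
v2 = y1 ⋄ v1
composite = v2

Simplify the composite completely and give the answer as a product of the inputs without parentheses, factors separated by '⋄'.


y1 ⋄ y3 ⋄ y2

Associativity of h dissolves the nesting; only the y-input order survives.
(y3 ⋄ y2) flattens to y3 ⋄ y2
(y1 ⋄ (y3 ⋄ y2)) flattens to y1 ⋄ y3 ⋄ y2


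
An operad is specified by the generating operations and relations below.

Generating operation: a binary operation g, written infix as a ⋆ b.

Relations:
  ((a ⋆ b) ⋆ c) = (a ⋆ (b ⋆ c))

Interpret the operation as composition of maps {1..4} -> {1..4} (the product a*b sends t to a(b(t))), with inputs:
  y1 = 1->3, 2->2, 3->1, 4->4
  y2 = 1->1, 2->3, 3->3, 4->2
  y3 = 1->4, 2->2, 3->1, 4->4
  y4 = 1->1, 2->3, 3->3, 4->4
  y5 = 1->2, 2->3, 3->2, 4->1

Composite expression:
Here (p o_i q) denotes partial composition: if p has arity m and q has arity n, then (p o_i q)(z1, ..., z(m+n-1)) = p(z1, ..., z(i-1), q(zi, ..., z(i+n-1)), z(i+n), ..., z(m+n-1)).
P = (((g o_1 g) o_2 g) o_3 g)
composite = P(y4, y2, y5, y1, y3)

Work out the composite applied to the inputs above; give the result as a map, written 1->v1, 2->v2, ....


1->1, 2->3, 3->3, 4->1

(y5 ⋆ y1) = 1->2, 2->3, 3->2, 4->1
(y2 ⋆ (y5 ⋆ y1)) = 1->3, 2->3, 3->3, 4->1
(y4 ⋆ (y2 ⋆ (y5 ⋆ y1))) = 1->3, 2->3, 3->3, 4->1
((y4 ⋆ (y2 ⋆ (y5 ⋆ y1))) ⋆ y3) = 1->1, 2->3, 3->3, 4->1


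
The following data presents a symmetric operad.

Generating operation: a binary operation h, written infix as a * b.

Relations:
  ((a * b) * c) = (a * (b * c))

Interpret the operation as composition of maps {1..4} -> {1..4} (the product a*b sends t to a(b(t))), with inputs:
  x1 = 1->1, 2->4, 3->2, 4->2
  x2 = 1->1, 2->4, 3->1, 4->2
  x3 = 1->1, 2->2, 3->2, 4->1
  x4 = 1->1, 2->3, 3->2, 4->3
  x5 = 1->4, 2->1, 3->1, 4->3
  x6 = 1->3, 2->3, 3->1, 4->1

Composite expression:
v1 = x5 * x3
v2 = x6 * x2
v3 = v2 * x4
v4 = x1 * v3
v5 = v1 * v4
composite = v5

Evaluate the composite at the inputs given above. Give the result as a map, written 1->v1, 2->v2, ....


1->1, 2->1, 3->4, 4->1


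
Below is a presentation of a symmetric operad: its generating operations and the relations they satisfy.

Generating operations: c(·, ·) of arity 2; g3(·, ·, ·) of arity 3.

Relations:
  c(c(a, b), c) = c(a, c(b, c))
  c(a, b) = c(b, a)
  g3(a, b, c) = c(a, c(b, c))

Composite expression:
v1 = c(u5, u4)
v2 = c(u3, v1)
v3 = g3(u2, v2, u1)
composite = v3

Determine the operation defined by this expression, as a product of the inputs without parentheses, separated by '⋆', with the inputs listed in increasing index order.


Shape and order are irrelevant to g3; the u-input set decides.
c(u5, u4) collapses to u5 ⋆ u4
c(u3, c(u5, u4)) collapses to u3 ⋆ u5 ⋆ u4
g3(u2, c(u3, c(u5, u4)), u1) collapses to u2 ⋆ u3 ⋆ u5 ⋆ u4 ⋆ u1
commutativity sorts the factors: u1 ⋆ u2 ⋆ u3 ⋆ u4 ⋆ u5

u1 ⋆ u2 ⋆ u3 ⋆ u4 ⋆ u5


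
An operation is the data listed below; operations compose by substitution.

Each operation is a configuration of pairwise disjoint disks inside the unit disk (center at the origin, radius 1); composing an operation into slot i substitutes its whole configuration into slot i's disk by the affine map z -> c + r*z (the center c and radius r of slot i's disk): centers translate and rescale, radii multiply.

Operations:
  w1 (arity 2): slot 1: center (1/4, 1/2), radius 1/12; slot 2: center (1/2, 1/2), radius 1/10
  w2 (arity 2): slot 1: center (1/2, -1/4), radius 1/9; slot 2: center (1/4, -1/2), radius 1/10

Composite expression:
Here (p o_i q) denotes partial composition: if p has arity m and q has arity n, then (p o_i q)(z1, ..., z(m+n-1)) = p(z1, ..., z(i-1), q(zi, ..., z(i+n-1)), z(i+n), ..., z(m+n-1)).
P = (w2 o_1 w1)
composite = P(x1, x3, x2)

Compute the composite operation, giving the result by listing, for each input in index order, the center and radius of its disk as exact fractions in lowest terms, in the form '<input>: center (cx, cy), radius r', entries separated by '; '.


x1: center (19/36, -7/36), radius 1/108; x2: center (1/4, -1/2), radius 1/10; x3: center (5/9, -7/36), radius 1/90

Only the slot chain above each x matters under w2; compose those maps.
x1: after 2 affine steps, its disk has center (19/36, -7/36), radius 1/108
x3: after 2 affine steps, its disk has center (5/9, -7/36), radius 1/90
x2: after 1 affine step, its disk has center (1/4, -1/2), radius 1/10


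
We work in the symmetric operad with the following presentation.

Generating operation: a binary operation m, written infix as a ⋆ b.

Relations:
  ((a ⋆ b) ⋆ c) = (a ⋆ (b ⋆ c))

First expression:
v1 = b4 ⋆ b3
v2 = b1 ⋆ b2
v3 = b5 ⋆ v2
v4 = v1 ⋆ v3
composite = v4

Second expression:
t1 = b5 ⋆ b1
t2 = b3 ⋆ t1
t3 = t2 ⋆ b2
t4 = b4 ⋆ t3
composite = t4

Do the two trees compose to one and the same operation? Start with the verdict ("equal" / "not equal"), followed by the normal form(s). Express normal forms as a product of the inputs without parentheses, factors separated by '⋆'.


In normal form, the first expression is b4 ⋆ b3 ⋆ b5 ⋆ b1 ⋆ b2
In normal form, the second expression is b4 ⋆ b3 ⋆ b5 ⋆ b1 ⋆ b2
One common form — equal.

equal; the common form is b4 ⋆ b3 ⋆ b5 ⋆ b1 ⋆ b2


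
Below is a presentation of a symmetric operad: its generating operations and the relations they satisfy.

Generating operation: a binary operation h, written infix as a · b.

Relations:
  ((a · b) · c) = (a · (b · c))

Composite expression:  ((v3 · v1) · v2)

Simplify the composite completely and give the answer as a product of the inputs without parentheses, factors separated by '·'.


v3 · v1 · v2

Key point: h is associative — brackets drop, the v-order remains.
(v3 · v1) unparenthesizes to v3 · v1
((v3 · v1) · v2) unparenthesizes to v3 · v1 · v2


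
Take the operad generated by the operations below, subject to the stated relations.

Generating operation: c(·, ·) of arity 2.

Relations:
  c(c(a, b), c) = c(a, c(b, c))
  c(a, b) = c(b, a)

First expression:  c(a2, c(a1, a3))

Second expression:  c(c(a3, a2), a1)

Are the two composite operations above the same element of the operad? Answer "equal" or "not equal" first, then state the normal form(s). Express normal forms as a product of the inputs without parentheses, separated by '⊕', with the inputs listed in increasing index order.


equal: each reduces to a1 ⊕ a2 ⊕ a3

In normal form, the first expression is a1 ⊕ a2 ⊕ a3
In normal form, the second expression is a1 ⊕ a2 ⊕ a3
Both agree, so they are equal.


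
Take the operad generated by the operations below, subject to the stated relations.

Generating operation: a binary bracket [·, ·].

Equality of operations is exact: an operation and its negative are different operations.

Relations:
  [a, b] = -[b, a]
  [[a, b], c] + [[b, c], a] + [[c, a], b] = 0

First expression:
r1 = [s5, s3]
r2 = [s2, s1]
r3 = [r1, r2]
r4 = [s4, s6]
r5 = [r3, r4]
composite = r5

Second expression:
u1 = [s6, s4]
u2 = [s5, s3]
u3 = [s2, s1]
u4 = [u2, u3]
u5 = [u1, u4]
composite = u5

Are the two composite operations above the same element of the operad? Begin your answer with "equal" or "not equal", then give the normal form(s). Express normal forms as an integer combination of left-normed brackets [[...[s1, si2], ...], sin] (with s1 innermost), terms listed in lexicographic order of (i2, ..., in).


equal: each reduces to -[[[[[s1, s2], s3], s5], s4], s6] + [[[[[s1, s2], s3], s5], s6], s4] + [[[[[s1, s2], s5], s3], s4], s6] - [[[[[s1, s2], s5], s3], s6], s4]


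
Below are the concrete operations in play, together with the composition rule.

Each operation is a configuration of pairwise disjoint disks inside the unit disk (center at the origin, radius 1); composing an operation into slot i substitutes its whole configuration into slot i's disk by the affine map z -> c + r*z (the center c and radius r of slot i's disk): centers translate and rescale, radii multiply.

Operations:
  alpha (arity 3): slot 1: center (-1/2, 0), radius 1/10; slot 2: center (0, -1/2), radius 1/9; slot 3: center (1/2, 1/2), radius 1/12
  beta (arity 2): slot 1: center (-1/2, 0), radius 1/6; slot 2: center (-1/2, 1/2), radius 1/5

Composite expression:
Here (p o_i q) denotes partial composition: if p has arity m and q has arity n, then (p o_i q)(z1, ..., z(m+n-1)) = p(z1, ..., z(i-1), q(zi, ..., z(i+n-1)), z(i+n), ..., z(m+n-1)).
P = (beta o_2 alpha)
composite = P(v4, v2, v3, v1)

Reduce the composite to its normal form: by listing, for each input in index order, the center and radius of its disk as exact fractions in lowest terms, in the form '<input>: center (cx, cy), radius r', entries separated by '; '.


v1: center (-2/5, 3/5), radius 1/60; v2: center (-3/5, 1/2), radius 1/50; v3: center (-1/2, 2/5), radius 1/45; v4: center (-1/2, 0), radius 1/6

Nesting under beta composes maps z -> c + r*z down each v-path.
input v4: composing its 1 substitution step yields center (-1/2, 0), radius 1/6
input v2: composing its 2 substitution steps yields center (-3/5, 1/2), radius 1/50
input v3: composing its 2 substitution steps yields center (-1/2, 2/5), radius 1/45
input v1: composing its 2 substitution steps yields center (-2/5, 3/5), radius 1/60


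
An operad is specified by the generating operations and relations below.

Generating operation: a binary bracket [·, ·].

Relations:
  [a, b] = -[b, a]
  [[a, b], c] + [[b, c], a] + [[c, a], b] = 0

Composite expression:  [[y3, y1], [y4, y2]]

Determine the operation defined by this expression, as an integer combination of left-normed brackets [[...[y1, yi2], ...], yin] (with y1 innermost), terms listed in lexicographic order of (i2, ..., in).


[[[y1, y3], y2], y4] - [[[y1, y3], y4], y2]

In the tensor algebra, words opening y1 carry the y1-anchored form.
Composite bracket: [[y3, y1], [y4, y2]]
Each bracket splits as ab - ba, giving 8 signed words (2^3 = 8).
The y1-initial words carry the normal form:
  the word y1y3y2y4 carries sign +1 and contributes +[[[y1, y3], y2], y4]
  the word y1y3y4y2 carries sign -1 and contributes -[[[y1, y3], y4], y2]


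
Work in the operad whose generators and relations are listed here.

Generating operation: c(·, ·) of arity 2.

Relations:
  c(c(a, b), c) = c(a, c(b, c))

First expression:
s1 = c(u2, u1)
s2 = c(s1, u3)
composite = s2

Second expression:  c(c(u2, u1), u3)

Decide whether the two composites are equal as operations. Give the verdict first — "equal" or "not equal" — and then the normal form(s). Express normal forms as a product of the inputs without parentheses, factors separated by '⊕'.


The first expression reduces to u2 ⊕ u1 ⊕ u3
The second expression reduces to u2 ⊕ u1 ⊕ u3
The normal forms match — equal.

equal; both compose to u2 ⊕ u1 ⊕ u3


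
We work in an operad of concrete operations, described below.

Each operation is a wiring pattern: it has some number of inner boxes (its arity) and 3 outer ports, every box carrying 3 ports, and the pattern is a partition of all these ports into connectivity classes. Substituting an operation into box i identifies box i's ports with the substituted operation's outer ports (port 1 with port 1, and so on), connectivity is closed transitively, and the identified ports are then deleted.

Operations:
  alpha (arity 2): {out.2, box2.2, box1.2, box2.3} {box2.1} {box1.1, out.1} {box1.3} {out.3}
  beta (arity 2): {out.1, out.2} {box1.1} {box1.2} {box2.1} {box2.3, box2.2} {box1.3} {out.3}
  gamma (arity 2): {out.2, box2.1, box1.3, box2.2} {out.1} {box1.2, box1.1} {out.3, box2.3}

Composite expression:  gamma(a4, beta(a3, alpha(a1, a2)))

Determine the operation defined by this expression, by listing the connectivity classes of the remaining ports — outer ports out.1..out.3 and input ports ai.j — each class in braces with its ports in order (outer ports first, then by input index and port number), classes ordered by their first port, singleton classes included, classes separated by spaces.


{out.1} {out.2, a4.3} {out.3} {a1.1} {a1.2, a2.2, a2.3} {a1.3} {a2.1} {a3.1} {a3.2} {a3.3} {a4.1, a4.2}


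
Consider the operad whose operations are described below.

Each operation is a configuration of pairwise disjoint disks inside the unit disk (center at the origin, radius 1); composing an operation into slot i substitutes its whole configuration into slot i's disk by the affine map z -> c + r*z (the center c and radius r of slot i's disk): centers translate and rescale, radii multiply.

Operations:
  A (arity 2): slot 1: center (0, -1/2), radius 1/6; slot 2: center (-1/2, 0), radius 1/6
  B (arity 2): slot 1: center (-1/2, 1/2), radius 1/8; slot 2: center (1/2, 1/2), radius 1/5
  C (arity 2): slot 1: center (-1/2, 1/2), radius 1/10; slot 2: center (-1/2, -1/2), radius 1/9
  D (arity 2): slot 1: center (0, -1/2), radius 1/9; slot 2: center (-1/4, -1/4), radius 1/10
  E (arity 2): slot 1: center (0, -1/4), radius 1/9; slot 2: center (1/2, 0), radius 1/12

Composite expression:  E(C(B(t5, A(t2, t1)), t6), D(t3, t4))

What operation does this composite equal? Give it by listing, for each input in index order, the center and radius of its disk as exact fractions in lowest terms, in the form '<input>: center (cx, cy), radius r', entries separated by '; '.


Only the slot chain above each t matters under E; compose those maps.
t5 passes through 3 substitutions, ending at center (-11/180, -17/90), radius 1/720
t2 passes through 4 substitutions, ending at center (-1/20, -19/100), radius 1/2700
t1 passes through 4 substitutions, ending at center (-23/450, -17/90), radius 1/2700
t6 passes through 2 substitutions, ending at center (-1/18, -11/36), radius 1/81
t3 passes through 2 substitutions, ending at center (1/2, -1/24), radius 1/108
t4 passes through 2 substitutions, ending at center (23/48, -1/48), radius 1/120

t1: center (-23/450, -17/90), radius 1/2700; t2: center (-1/20, -19/100), radius 1/2700; t3: center (1/2, -1/24), radius 1/108; t4: center (23/48, -1/48), radius 1/120; t5: center (-11/180, -17/90), radius 1/720; t6: center (-1/18, -11/36), radius 1/81


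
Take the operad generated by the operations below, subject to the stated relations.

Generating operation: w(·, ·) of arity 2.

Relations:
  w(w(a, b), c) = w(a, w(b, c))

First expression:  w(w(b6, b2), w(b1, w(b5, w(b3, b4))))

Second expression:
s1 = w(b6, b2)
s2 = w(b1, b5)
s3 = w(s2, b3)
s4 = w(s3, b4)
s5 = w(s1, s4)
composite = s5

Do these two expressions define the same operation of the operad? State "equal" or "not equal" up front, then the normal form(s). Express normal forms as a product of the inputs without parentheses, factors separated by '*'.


equal: each reduces to b6 * b2 * b1 * b5 * b3 * b4


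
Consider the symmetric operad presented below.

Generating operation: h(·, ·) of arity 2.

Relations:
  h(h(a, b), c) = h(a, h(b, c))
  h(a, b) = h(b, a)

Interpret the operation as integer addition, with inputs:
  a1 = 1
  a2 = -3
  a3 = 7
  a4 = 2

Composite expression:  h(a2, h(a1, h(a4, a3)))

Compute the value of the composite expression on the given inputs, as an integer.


h(a4, a3) = 9
h(a1, h(a4, a3)) = 10
h(a2, h(a1, h(a4, a3))) = 7

7


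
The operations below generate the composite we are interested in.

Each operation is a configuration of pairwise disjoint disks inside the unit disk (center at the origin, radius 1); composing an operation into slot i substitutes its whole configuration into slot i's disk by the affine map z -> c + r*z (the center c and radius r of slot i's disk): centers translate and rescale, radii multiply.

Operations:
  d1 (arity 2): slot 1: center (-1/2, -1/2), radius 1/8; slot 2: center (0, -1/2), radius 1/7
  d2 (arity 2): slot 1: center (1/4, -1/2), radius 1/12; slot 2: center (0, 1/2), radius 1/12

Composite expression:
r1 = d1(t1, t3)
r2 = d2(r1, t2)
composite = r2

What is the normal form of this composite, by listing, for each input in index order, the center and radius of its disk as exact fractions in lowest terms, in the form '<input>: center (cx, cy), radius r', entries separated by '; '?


Nesting under d2 composes maps z -> c + r*z down each t-path.
input t1: applying the 2 nested substitutions gives center (5/24, -13/24), radius 1/96
input t3: applying the 2 nested substitutions gives center (1/4, -13/24), radius 1/84
input t2: applying the 1 nested substitution gives center (0, 1/2), radius 1/12

t1: center (5/24, -13/24), radius 1/96; t2: center (0, 1/2), radius 1/12; t3: center (1/4, -13/24), radius 1/84


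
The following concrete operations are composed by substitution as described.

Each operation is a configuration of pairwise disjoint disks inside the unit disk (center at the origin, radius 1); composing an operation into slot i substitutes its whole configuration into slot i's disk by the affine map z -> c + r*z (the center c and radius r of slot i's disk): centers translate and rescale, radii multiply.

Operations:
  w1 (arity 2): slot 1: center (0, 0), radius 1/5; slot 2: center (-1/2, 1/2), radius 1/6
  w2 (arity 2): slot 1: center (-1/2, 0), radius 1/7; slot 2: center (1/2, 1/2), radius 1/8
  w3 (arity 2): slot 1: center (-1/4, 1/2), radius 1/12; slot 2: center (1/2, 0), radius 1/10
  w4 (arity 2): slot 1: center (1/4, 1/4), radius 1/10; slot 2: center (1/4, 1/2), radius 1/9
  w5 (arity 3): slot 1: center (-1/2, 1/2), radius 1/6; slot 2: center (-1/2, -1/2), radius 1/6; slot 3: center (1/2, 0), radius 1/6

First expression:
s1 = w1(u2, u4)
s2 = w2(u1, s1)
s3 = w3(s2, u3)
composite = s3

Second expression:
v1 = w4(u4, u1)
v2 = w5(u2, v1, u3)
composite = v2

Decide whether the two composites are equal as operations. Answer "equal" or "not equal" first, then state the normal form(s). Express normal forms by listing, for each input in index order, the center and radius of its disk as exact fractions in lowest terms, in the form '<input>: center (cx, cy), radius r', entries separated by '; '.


Reducing the first expression gives u1: center (-7/24, 1/2), radius 1/84; u2: center (-5/24, 13/24), radius 1/480; u3: center (1/2, 0), radius 1/10; u4: center (-41/192, 35/64), radius 1/576
Reducing the second expression gives u1: center (-11/24, -5/12), radius 1/54; u2: center (-1/2, 1/2), radius 1/6; u3: center (1/2, 0), radius 1/6; u4: center (-11/24, -11/24), radius 1/60
Distinct normal forms: not equal.

not equal; first: u1: center (-7/24, 1/2), radius 1/84; u2: center (-5/24, 13/24), radius 1/480; u3: center (1/2, 0), radius 1/10; u4: center (-41/192, 35/64), radius 1/576; second: u1: center (-11/24, -5/12), radius 1/54; u2: center (-1/2, 1/2), radius 1/6; u3: center (1/2, 0), radius 1/6; u4: center (-11/24, -11/24), radius 1/60


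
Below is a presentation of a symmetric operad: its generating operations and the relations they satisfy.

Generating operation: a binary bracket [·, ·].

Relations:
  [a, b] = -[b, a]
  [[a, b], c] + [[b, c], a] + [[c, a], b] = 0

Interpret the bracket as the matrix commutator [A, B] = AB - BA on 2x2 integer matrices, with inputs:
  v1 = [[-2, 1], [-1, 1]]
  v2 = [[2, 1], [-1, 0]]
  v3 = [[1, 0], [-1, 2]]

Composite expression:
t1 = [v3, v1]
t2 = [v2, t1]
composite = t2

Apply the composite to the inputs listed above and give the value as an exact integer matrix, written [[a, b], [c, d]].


[v3, v1] = [[1, -1], [2, -1]]
[v2, [v3, v1]] = [[1, -4], [-6, -1]]

[[1, -4], [-6, -1]]


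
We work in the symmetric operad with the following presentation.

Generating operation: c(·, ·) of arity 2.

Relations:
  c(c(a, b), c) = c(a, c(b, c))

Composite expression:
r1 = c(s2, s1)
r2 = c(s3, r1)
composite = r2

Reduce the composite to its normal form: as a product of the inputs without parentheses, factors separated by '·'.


s3 · s2 · s1

The c-tree's shape is irrelevant; the s-reading-order decides.
c(s2, s1) linearizes to s2 · s1
c(s3, c(s2, s1)) linearizes to s3 · s2 · s1


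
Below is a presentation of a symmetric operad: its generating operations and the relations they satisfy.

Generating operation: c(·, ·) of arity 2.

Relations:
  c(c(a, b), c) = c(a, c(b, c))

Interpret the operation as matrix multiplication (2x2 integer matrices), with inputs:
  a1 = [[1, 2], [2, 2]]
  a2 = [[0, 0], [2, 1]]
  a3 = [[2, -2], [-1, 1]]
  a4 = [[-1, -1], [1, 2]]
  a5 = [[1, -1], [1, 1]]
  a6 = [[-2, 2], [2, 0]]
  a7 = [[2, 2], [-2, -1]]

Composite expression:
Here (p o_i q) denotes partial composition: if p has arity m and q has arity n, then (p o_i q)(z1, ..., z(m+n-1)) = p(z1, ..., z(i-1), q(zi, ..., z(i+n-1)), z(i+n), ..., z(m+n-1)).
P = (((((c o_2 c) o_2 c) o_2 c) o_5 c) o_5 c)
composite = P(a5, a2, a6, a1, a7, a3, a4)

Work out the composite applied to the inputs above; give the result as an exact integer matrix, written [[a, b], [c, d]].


[[0, 0], [0, 0]]

c(a2, a6) = [[0, 0], [-2, 4]]
c(c(a2, a6), a1) = [[0, 0], [6, 4]]
c(a7, a3) = [[2, -2], [-3, 3]]
c(c(a7, a3), a4) = [[-4, -6], [6, 9]]
c(c(c(a2, a6), a1), c(c(a7, a3), a4)) = [[0, 0], [0, 0]]
c(a5, c(c(c(a2, a6), a1), c(c(a7, a3), a4))) = [[0, 0], [0, 0]]


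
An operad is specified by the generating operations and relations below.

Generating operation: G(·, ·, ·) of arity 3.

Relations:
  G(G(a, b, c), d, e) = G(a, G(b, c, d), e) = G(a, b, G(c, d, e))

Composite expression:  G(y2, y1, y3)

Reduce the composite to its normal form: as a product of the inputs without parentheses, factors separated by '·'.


y2 · y1 · y3

The G-tree's shape is irrelevant; the y-reading-order decides.
G(y2, y1, y3) spells out as y2 · y1 · y3


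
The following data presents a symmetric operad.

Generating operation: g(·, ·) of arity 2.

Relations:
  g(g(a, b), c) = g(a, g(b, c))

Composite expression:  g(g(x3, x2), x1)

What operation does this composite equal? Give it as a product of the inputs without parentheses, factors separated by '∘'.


x3 ∘ x2 ∘ x1

Key point: g is associative — brackets drop, the x-order remains.
g(x3, x2) collapses to x3 ∘ x2
g(g(x3, x2), x1) collapses to x3 ∘ x2 ∘ x1


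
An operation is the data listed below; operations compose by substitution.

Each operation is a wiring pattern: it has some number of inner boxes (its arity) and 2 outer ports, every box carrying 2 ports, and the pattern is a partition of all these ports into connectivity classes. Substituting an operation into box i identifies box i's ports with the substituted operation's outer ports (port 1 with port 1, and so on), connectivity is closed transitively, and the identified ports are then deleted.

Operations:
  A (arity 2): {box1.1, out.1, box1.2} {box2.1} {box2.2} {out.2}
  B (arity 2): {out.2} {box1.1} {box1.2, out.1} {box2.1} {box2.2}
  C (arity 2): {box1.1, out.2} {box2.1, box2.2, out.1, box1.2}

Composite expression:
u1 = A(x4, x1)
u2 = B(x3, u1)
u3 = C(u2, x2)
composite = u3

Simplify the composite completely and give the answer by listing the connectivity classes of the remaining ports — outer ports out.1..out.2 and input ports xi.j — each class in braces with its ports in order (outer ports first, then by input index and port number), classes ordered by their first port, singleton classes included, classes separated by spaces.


{out.1, x2.1, x2.2} {out.2, x3.2} {x1.1} {x1.2} {x3.1} {x4.1, x4.2}

Connectivity passes through glued C-boundaries; trace each wire chain.
A over (x4, x1) gives {out.1, x4.1, x4.2} {out.2} {x1.1} {x1.2}, out.j being that stage's outer ports
B over (x3, x4, x1) gives {out.1, x3.2} {out.2} {x1.1} {x1.2} {x3.1} {x4.1, x4.2}, out.j being that stage's outer ports
C over (x3, x4, x1, x2) gives {out.1, x2.1, x2.2} {out.2, x3.2} {x1.1} {x1.2} {x3.1} {x4.1, x4.2}, out.j being that stage's outer ports


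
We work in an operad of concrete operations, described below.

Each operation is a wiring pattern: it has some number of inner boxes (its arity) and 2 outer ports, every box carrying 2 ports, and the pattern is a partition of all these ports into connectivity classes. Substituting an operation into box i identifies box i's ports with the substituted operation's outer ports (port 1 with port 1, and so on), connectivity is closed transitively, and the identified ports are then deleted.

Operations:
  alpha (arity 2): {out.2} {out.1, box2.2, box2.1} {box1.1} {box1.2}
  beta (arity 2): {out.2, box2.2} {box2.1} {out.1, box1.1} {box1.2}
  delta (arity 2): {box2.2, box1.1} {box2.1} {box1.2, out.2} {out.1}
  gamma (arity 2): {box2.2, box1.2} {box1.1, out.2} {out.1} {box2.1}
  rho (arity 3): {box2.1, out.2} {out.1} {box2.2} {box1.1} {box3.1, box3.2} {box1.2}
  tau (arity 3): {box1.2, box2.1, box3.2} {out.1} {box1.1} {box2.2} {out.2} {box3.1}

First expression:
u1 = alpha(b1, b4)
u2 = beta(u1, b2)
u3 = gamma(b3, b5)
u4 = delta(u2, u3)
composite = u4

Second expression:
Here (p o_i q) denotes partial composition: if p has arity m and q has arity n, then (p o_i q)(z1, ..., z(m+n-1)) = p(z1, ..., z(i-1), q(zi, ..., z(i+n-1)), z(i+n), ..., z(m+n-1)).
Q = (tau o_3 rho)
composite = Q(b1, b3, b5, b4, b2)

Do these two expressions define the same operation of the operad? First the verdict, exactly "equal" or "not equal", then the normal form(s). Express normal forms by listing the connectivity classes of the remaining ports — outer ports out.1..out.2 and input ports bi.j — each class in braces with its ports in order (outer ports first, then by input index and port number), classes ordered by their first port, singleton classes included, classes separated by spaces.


not equal: they reduce to {out.1} {out.2, b2.2} {b1.1} {b1.2} {b2.1} {b3.1, b4.1, b4.2} {b3.2, b5.2} {b5.1} and {out.1} {out.2} {b1.1} {b1.2, b3.1, b4.1} {b2.1, b2.2} {b3.2} {b4.2} {b5.1} {b5.2}

Reducing the first expression gives {out.1} {out.2, b2.2} {b1.1} {b1.2} {b2.1} {b3.1, b4.1, b4.2} {b3.2, b5.2} {b5.1}
Reducing the second expression gives {out.1} {out.2} {b1.1} {b1.2, b3.1, b4.1} {b2.1, b2.2} {b3.2} {b4.2} {b5.1} {b5.2}
Distinct normal forms: not equal.


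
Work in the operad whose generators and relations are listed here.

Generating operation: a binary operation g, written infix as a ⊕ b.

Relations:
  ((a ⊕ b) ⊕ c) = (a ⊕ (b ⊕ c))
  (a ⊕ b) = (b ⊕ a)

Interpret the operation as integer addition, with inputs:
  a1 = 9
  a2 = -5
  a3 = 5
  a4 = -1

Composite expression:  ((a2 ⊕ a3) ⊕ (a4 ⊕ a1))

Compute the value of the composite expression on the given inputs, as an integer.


8

(a2 ⊕ a3) = 0
(a4 ⊕ a1) = 8
((a2 ⊕ a3) ⊕ (a4 ⊕ a1)) = 8


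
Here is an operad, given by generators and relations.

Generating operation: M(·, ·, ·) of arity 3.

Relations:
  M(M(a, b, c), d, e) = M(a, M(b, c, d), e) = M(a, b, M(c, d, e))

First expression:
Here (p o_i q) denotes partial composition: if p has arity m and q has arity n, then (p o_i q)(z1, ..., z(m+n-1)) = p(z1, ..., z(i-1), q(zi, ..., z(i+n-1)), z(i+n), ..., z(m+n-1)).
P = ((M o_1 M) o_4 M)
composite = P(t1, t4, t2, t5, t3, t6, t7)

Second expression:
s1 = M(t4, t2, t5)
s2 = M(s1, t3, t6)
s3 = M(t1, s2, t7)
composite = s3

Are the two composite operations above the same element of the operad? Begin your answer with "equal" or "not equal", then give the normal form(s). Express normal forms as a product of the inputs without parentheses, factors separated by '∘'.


In normal form, the first expression is t1 ∘ t4 ∘ t2 ∘ t5 ∘ t3 ∘ t6 ∘ t7
In normal form, the second expression is t1 ∘ t4 ∘ t2 ∘ t5 ∘ t3 ∘ t6 ∘ t7
Identical normal forms: equal.

equal; the common form is t1 ∘ t4 ∘ t2 ∘ t5 ∘ t3 ∘ t6 ∘ t7


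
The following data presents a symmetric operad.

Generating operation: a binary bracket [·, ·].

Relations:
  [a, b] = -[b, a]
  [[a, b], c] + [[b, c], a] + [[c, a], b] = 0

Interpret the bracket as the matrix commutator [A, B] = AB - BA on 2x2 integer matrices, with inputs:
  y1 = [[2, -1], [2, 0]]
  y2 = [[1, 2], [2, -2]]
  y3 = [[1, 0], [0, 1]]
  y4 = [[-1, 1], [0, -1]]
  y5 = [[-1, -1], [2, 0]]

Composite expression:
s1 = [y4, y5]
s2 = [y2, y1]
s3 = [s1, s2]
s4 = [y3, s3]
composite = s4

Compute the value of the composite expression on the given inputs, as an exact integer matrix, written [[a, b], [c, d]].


[[0, 0], [0, 0]]

[y4, y5] = [[2, 1], [0, -2]]
[y2, y1] = [[6, -7], [-2, -6]]
[[y4, y5], [y2, y1]] = [[-2, -40], [8, 2]]
[y3, [[y4, y5], [y2, y1]]] = [[0, 0], [0, 0]]


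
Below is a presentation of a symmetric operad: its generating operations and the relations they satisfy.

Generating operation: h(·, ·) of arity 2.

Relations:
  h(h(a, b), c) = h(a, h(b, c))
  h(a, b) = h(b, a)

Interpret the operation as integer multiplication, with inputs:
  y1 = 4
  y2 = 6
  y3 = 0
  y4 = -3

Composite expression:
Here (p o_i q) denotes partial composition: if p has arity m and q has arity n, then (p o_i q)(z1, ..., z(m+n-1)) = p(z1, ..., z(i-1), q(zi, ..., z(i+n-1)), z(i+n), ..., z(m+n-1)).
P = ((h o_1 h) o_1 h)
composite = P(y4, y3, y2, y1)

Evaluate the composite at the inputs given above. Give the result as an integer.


0

h(y4, y3) = 0
h(h(y4, y3), y2) = 0
h(h(h(y4, y3), y2), y1) = 0


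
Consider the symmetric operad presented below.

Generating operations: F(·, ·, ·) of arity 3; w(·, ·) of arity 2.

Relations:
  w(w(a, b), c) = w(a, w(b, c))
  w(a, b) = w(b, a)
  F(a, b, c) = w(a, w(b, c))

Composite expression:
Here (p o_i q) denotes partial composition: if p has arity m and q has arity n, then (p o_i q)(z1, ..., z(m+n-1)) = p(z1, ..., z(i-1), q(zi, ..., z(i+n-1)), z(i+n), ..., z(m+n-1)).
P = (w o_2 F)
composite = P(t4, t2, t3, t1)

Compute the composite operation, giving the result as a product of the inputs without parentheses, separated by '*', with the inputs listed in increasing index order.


Key point: w commutes, so take the t-inputs in any fixed order.
F(t2, t3, t1) reduces to t2 * t3 * t1
w(t4, F(t2, t3, t1)) reduces to t4 * t2 * t3 * t1
reordering the factors by index: t1 * t2 * t3 * t4

t1 * t2 * t3 * t4


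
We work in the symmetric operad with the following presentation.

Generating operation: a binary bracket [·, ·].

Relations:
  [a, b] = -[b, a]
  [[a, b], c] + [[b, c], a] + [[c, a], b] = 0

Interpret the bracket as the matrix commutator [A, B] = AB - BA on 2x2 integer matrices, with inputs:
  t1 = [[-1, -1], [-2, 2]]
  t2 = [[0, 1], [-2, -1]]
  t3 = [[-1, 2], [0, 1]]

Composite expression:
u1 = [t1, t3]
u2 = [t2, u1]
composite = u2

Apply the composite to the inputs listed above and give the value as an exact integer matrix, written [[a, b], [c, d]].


[t1, t3] = [[4, -8], [4, -4]]
[t2, [t1, t3]] = [[-12, -16], [-20, 12]]

[[-12, -16], [-20, 12]]


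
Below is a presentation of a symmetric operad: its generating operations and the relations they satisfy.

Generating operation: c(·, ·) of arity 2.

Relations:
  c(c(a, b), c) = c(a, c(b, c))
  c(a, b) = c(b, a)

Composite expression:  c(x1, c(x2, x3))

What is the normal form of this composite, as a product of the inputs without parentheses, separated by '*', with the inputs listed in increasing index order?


x1 * x2 * x3

With c associative and commutative, the x-input set is all that matters.
c(x2, x3) flattens to x2 * x3
c(x1, c(x2, x3)) flattens to x1 * x2 * x3
sorting the factors by input index: x1 * x2 * x3


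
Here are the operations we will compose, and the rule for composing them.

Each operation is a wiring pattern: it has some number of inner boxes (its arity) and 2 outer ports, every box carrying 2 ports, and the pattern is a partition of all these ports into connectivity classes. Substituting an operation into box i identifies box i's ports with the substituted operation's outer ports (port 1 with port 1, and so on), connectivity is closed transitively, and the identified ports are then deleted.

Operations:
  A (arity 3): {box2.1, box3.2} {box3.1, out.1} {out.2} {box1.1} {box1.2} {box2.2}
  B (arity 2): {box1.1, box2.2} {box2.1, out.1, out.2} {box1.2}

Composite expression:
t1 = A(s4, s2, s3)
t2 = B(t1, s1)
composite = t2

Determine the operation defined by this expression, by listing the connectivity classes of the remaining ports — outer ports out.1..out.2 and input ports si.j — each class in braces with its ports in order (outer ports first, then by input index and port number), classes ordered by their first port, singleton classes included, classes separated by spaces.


{out.1, out.2, s1.1} {s1.2, s3.1} {s2.1, s3.2} {s2.2} {s4.1} {s4.2}

Substituting into B glues patterns; closure does the rest.
A over (s4, s2, s3) gives {out.1, s3.1} {out.2} {s2.1, s3.2} {s2.2} {s4.1} {s4.2}, out.j being that stage's outer ports
B over (s4, s2, s3, s1) gives {out.1, out.2, s1.1} {s1.2, s3.1} {s2.1, s3.2} {s2.2} {s4.1} {s4.2}, out.j being that stage's outer ports


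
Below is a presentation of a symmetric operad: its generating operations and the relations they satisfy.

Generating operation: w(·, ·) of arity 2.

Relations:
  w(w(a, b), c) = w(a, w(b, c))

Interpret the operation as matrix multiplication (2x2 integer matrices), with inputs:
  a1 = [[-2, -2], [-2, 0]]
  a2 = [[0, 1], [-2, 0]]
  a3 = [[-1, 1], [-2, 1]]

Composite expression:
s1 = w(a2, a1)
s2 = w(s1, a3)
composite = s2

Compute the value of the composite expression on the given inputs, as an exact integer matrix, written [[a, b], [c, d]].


[[2, -2], [-12, 8]]

w(a2, a1) = [[-2, 0], [4, 4]]
w(w(a2, a1), a3) = [[2, -2], [-12, 8]]


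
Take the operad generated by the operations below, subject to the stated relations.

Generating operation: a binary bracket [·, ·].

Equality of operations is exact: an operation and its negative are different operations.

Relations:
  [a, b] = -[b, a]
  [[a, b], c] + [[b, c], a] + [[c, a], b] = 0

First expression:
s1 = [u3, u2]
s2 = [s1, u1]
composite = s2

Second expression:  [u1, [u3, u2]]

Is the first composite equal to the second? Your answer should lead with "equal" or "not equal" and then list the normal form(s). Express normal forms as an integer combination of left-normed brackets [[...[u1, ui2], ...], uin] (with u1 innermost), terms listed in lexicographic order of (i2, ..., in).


not equal — first [[u1, u2], u3] - [[u1, u3], u2], second -[[u1, u2], u3] + [[u1, u3], u2]
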